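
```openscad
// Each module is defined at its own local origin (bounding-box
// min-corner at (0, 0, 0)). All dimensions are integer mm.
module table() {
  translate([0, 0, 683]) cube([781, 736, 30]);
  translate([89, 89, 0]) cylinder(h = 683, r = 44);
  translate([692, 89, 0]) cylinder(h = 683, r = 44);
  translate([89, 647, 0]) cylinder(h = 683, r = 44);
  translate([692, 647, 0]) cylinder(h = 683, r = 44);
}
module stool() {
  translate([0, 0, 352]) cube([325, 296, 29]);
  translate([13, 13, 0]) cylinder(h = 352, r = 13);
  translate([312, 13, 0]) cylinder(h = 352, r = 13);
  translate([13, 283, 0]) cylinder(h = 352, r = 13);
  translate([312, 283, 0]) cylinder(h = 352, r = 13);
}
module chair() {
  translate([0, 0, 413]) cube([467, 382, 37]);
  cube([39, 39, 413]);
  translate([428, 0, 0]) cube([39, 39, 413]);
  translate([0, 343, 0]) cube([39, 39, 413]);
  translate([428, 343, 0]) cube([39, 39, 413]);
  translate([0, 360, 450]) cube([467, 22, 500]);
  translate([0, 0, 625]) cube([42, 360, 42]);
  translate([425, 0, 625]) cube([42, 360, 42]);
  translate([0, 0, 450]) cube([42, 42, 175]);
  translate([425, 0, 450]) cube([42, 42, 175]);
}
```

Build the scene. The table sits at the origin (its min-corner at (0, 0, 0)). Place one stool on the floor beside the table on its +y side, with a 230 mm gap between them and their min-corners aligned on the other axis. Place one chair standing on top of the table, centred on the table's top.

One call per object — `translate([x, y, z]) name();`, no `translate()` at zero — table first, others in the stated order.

table();
translate([0, 966, 0]) stool();
translate([157, 177, 713]) chair();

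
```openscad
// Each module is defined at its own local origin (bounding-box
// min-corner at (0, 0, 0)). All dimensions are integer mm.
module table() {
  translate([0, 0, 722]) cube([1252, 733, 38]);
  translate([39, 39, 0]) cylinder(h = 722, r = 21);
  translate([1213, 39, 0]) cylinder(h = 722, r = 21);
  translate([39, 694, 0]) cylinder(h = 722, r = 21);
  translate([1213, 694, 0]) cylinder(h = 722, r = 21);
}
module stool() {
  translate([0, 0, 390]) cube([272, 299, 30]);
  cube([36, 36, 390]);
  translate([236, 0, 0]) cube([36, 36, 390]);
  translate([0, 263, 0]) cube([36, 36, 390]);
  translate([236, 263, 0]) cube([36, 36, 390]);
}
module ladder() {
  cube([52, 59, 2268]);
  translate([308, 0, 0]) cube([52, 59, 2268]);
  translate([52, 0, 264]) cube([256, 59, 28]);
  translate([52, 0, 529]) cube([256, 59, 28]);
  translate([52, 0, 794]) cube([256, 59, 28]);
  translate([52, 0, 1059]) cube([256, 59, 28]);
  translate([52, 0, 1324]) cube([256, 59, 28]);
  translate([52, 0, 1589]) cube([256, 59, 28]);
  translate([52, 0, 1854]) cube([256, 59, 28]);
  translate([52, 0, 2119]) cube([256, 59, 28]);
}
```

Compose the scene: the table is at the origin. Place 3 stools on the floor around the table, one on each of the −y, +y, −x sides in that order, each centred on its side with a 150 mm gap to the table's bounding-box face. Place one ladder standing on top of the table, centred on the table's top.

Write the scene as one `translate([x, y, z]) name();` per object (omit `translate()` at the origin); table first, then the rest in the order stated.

table();
translate([490, -449, 0]) stool();
translate([490, 883, 0]) stool();
translate([-422, 217, 0]) stool();
translate([446, 337, 760]) ladder();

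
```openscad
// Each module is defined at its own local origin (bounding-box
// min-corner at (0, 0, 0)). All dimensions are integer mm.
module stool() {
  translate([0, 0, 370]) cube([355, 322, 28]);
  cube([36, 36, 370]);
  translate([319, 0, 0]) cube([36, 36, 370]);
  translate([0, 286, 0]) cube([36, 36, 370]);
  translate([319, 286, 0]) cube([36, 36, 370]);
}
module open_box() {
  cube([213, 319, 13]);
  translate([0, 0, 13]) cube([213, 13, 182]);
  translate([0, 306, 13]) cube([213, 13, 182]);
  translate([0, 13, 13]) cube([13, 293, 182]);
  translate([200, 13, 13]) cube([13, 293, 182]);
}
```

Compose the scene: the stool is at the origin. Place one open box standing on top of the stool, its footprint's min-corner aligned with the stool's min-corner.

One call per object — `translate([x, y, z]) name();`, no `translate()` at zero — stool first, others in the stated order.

stool();
translate([0, 0, 398]) open_box();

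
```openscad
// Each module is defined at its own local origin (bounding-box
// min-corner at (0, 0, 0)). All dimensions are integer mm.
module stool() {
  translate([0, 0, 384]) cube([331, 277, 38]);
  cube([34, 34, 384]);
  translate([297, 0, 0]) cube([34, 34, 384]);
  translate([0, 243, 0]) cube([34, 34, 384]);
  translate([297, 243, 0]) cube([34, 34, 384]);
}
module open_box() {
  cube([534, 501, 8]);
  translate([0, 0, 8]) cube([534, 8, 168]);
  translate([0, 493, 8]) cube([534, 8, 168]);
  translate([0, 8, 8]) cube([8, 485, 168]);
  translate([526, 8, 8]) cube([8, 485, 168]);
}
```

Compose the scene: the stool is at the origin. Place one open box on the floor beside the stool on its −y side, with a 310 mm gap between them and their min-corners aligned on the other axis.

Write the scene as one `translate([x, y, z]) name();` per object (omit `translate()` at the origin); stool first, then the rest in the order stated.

stool();
translate([0, -811, 0]) open_box();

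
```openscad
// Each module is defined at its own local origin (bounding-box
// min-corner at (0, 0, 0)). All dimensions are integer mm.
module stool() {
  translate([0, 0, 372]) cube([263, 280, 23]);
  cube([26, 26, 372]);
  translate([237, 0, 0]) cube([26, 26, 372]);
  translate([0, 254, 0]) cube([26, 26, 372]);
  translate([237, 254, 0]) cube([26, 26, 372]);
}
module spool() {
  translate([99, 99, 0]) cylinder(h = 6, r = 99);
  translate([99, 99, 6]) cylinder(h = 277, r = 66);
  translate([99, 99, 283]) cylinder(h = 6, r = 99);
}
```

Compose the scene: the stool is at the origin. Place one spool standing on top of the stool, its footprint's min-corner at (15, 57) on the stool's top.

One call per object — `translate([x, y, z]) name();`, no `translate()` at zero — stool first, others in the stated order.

stool();
translate([15, 57, 395]) spool();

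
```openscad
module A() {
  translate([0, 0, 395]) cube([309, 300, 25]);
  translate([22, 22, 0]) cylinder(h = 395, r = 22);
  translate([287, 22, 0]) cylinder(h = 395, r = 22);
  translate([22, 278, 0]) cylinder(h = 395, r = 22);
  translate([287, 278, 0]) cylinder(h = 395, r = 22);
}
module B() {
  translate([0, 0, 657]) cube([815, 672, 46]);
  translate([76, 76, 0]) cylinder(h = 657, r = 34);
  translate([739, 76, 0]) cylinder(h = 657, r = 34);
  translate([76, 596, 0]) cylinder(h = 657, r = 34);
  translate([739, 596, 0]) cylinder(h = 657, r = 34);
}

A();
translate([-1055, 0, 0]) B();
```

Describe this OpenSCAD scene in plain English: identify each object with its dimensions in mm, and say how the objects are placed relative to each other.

A is a simple wooden stool: a rectangular seat 309 mm (x) by 300 mm (y), 25 mm thick, top face at z = 420 mm, on four round legs, each 44 mm in diameter. The legs rest on z = 0, each leg's axis is inset half a diameter from the nearest pair of seat edges (so the leg's bounding box is flush with the corner).

B is a table: top 815 mm (x) × 672 mm (y), 46 mm thick, upper face at z = 703 mm, on four round legs of 68 mm diameter, each leg's bounding box inset 42 mm from the nearest pair of top edges, running from z = 0 to the bottom of the top.

The table is on the floor beside the stool on its −x side.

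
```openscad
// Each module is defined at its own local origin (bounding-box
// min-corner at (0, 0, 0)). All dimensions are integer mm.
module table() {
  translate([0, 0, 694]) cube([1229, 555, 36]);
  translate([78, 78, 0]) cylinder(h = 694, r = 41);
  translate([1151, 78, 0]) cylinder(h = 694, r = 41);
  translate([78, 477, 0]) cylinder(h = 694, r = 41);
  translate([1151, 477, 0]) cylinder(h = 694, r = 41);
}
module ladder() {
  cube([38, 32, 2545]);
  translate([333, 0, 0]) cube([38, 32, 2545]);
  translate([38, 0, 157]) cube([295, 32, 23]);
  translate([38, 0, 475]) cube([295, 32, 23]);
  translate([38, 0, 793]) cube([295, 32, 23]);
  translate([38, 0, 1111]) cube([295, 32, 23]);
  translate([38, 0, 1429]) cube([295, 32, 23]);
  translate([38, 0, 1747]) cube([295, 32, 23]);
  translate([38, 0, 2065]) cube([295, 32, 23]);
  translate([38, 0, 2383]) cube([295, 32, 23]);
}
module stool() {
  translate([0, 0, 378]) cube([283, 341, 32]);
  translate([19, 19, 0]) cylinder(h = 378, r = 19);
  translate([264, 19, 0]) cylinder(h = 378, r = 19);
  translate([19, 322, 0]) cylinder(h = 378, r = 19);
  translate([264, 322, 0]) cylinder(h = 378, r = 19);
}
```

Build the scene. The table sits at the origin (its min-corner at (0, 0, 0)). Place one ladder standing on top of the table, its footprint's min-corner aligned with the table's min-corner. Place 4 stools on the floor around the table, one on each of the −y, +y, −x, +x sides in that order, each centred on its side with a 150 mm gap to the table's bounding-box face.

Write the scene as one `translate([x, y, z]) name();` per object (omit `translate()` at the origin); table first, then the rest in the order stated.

table();
translate([0, 0, 730]) ladder();
translate([473, -491, 0]) stool();
translate([473, 705, 0]) stool();
translate([-433, 107, 0]) stool();
translate([1379, 107, 0]) stool();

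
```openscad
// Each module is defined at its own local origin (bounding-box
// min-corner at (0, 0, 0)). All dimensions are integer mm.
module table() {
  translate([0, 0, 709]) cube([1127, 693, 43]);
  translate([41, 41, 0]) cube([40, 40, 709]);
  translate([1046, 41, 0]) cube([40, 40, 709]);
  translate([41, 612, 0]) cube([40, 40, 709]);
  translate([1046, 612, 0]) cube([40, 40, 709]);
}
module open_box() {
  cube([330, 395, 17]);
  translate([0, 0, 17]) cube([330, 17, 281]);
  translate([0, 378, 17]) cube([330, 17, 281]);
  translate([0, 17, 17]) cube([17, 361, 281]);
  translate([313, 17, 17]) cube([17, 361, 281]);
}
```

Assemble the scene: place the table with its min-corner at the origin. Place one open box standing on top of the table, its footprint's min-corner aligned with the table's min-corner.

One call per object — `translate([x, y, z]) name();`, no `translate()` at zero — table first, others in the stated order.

table();
translate([0, 0, 752]) open_box();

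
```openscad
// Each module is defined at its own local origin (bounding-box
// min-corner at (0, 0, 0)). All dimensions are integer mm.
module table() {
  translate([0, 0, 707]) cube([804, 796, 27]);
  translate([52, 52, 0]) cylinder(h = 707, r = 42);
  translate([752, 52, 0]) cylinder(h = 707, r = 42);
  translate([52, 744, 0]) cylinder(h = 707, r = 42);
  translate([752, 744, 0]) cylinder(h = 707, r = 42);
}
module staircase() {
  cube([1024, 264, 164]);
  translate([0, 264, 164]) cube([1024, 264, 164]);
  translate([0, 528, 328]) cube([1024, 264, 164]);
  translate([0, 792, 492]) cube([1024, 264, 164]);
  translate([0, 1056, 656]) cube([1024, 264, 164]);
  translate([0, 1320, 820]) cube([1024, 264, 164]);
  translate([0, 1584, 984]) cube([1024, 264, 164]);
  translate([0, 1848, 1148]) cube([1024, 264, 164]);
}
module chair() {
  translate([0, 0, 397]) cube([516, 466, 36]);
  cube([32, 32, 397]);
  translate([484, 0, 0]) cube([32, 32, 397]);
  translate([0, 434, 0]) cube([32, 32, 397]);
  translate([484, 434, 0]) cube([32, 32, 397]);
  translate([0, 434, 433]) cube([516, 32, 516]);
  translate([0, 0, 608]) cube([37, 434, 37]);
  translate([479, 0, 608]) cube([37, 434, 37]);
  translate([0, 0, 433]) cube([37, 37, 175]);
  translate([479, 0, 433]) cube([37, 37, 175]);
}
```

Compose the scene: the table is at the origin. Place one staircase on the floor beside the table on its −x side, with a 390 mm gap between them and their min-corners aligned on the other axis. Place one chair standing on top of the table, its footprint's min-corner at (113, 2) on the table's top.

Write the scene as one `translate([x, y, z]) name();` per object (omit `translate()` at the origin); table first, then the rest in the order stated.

table();
translate([-1414, 0, 0]) staircase();
translate([113, 2, 734]) chair();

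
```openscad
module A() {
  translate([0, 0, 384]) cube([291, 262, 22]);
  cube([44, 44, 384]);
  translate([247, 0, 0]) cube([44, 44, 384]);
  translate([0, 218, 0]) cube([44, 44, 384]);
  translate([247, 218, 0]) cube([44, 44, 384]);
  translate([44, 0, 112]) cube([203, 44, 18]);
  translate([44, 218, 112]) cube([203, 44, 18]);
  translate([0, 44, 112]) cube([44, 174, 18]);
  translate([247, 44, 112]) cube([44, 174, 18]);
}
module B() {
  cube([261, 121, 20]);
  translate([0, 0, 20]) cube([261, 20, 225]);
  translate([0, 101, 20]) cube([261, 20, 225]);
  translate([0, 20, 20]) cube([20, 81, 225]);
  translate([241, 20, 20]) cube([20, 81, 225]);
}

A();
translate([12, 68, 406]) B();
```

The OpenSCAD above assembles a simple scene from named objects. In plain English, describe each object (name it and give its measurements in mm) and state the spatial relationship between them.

A is a simple wooden stool: a rectangular seat 291 mm (x) by 262 mm (y), 22 mm thick, top face at z = 406 mm, on four square legs, each 44×44 mm in cross-section. The legs rest on z = 0, each flush with a corner of the seat. Four stretchers, 44 mm wide and 18 mm tall, connect adjacent legs with their undersides at z = 112 mm, each running between the inner faces of the legs it joins and aligned with the legs' outer faces on the other axis.

B is an open-topped rectangular box: outside dimensions 261×121×245 mm, with a uniform wall and base thickness of 20 mm. The base is a full 261×121 slab on the floor; four walls sit on top of the base. The front and back walls (the −y and +y sides) span the full width; the two side walls fit between them.

The open box is on top of the stool.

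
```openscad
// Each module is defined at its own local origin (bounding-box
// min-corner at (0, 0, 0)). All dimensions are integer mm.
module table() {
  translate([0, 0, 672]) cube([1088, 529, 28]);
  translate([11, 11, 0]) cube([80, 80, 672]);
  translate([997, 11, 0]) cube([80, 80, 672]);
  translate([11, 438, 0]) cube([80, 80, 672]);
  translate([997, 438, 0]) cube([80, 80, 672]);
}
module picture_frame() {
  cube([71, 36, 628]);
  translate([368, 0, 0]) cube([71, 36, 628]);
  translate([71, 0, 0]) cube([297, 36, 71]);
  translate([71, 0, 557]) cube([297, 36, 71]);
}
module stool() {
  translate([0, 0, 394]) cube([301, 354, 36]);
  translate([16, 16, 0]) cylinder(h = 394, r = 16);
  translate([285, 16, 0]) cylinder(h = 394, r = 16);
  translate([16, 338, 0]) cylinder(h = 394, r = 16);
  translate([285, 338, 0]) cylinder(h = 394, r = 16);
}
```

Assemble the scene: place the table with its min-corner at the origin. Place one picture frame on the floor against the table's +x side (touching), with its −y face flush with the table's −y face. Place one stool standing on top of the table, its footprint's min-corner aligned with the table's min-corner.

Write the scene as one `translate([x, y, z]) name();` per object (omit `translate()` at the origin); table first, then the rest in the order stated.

table();
translate([1088, 0, 0]) picture_frame();
translate([0, 0, 700]) stool();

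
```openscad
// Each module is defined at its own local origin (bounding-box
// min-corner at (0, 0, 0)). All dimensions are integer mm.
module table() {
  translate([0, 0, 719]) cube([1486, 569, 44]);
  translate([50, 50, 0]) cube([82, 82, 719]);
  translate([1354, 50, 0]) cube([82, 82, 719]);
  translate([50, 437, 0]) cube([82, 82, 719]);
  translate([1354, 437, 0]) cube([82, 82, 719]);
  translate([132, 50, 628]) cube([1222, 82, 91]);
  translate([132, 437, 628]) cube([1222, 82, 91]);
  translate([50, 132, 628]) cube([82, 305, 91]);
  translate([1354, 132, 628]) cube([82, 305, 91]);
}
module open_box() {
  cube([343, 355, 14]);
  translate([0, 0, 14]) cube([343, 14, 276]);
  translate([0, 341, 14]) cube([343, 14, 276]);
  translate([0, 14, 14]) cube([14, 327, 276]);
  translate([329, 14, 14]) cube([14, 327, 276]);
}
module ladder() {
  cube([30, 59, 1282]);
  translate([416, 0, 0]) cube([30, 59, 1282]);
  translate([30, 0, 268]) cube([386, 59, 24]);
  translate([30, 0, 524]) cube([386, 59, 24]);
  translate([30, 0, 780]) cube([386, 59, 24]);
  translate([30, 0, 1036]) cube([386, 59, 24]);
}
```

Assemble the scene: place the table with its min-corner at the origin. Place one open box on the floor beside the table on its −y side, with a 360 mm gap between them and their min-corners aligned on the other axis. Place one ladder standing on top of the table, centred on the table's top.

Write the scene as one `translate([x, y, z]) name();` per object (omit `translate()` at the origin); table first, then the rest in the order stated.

table();
translate([0, -715, 0]) open_box();
translate([520, 255, 763]) ladder();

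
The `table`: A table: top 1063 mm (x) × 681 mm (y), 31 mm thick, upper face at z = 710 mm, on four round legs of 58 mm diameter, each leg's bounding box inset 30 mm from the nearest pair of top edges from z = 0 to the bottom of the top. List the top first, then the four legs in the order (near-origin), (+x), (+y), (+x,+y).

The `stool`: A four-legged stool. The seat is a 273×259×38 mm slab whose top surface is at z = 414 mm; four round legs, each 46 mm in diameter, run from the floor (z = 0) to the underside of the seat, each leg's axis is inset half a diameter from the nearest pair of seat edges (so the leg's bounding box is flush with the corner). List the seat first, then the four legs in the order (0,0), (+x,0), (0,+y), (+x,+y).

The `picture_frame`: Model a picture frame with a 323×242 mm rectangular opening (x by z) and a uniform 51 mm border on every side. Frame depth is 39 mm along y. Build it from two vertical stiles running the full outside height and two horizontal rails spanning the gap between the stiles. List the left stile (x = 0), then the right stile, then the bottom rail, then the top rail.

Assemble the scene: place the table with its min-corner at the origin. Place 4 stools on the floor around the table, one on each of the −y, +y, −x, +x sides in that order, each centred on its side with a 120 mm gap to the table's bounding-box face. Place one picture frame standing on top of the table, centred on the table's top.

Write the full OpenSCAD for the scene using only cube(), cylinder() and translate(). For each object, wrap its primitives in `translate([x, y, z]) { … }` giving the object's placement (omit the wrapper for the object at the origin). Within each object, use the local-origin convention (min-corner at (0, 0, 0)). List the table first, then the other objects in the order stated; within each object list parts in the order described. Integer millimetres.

translate([0, 0, 679]) cube([1063, 681, 31]);
translate([59, 59, 0]) cylinder(h = 679, r = 29);
translate([1004, 59, 0]) cylinder(h = 679, r = 29);
translate([59, 622, 0]) cylinder(h = 679, r = 29);
translate([1004, 622, 0]) cylinder(h = 679, r = 29);
translate([395, -379, 0]) {
  translate([0, 0, 376]) cube([273, 259, 38]);
  translate([23, 23, 0]) cylinder(h = 376, r = 23);
  translate([250, 23, 0]) cylinder(h = 376, r = 23);
  translate([23, 236, 0]) cylinder(h = 376, r = 23);
  translate([250, 236, 0]) cylinder(h = 376, r = 23);
}
translate([395, 801, 0]) {
  translate([0, 0, 376]) cube([273, 259, 38]);
  translate([23, 23, 0]) cylinder(h = 376, r = 23);
  translate([250, 23, 0]) cylinder(h = 376, r = 23);
  translate([23, 236, 0]) cylinder(h = 376, r = 23);
  translate([250, 236, 0]) cylinder(h = 376, r = 23);
}
translate([-393, 211, 0]) {
  translate([0, 0, 376]) cube([273, 259, 38]);
  translate([23, 23, 0]) cylinder(h = 376, r = 23);
  translate([250, 23, 0]) cylinder(h = 376, r = 23);
  translate([23, 236, 0]) cylinder(h = 376, r = 23);
  translate([250, 236, 0]) cylinder(h = 376, r = 23);
}
translate([1183, 211, 0]) {
  translate([0, 0, 376]) cube([273, 259, 38]);
  translate([23, 23, 0]) cylinder(h = 376, r = 23);
  translate([250, 23, 0]) cylinder(h = 376, r = 23);
  translate([23, 236, 0]) cylinder(h = 376, r = 23);
  translate([250, 236, 0]) cylinder(h = 376, r = 23);
}
translate([319, 321, 710]) {
  cube([51, 39, 344]);
  translate([374, 0, 0]) cube([51, 39, 344]);
  translate([51, 0, 0]) cube([323, 39, 51]);
  translate([51, 0, 293]) cube([323, 39, 51]);
}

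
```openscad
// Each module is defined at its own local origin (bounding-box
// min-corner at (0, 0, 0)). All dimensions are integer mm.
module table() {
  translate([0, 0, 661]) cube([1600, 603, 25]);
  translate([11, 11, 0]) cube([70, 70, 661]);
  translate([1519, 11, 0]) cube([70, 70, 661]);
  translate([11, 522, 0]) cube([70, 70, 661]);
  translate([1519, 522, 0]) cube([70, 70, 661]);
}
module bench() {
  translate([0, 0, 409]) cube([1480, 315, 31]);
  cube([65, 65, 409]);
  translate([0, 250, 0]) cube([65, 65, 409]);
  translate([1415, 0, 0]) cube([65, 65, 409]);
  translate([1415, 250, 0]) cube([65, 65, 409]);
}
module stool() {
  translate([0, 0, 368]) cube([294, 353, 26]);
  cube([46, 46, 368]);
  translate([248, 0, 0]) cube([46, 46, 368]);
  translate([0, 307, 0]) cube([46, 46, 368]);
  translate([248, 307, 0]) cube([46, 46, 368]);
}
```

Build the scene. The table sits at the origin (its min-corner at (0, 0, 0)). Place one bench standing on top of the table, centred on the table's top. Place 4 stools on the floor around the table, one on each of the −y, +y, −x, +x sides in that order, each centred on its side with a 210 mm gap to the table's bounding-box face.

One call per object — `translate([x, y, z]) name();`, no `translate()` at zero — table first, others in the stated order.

table();
translate([60, 144, 686]) bench();
translate([653, -563, 0]) stool();
translate([653, 813, 0]) stool();
translate([-504, 125, 0]) stool();
translate([1810, 125, 0]) stool();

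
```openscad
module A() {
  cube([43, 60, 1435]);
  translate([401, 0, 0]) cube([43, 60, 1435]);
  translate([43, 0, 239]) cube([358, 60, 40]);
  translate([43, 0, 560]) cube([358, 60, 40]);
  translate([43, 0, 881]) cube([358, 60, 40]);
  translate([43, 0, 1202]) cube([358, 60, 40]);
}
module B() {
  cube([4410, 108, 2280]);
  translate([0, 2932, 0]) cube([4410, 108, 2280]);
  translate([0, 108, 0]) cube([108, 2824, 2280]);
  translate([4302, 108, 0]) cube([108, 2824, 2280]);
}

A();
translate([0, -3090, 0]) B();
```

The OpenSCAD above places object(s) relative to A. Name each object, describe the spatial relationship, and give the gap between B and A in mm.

A is a ladder. B is a house frame. The house frame is on the floor beside the ladder on its −y side. The gap between the house frame and the ladder is 50 mm.

The house frame's nearest face is 50 mm from the ladder's −y face.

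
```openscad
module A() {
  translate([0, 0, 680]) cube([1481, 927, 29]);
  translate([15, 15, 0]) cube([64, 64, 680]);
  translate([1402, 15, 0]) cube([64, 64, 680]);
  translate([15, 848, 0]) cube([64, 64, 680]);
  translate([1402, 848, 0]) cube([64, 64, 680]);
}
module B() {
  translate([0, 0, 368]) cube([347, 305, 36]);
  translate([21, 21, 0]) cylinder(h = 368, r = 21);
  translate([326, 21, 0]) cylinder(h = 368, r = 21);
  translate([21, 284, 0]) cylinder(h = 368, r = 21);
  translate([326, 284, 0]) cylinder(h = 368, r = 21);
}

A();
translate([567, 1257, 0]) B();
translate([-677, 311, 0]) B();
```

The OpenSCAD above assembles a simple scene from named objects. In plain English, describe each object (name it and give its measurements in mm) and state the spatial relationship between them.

A is a table with a 1481×927 mm rectangular top, 29 mm thick, top surface at z = 709 mm, supported by four 64×64 mm square legs, each inset 15 mm from the nearest pair of top edges, running from the floor.

B is a four-legged stool. The seat is 347×305 mm, 36 mm thick, top at z = 404 mm. It stands on four round legs, each 42 mm in diameter, from z = 0 to the seat underside, each leg's axis is inset half a diameter from the nearest pair of seat edges (so the leg's bounding box is flush with the corner).

Two stools sit around the table at the +y, −x sides.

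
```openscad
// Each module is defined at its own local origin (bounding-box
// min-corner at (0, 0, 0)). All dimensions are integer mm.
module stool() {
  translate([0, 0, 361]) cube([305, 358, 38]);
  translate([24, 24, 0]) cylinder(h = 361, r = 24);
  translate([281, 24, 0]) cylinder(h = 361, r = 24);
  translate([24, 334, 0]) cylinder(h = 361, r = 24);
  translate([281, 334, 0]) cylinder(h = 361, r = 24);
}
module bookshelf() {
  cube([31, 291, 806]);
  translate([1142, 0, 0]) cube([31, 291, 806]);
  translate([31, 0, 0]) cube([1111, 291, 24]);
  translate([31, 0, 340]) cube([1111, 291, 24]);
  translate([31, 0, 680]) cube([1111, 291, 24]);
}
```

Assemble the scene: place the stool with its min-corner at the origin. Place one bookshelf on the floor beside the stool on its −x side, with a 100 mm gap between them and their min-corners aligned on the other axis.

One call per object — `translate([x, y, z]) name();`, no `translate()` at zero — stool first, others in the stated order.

stool();
translate([-1273, 0, 0]) bookshelf();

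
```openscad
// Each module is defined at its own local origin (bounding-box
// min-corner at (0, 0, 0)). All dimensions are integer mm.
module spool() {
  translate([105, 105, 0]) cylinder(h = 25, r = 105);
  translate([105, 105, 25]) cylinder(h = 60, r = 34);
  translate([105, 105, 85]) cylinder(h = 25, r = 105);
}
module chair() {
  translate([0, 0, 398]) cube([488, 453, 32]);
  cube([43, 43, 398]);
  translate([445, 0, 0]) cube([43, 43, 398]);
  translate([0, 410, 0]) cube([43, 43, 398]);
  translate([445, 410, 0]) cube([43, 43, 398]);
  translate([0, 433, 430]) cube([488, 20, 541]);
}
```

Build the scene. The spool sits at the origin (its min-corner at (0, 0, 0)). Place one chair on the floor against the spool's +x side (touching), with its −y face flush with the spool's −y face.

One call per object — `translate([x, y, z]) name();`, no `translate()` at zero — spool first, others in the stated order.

spool();
translate([210, 0, 0]) chair();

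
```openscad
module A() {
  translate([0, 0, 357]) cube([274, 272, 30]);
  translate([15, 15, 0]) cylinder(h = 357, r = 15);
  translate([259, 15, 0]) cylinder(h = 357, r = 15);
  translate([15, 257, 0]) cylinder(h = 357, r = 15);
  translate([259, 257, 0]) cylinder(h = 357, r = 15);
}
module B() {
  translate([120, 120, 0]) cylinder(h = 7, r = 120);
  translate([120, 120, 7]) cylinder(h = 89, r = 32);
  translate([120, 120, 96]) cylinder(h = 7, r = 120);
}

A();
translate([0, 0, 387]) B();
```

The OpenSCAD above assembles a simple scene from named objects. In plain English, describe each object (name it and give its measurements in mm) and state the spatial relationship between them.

A is a four-legged stool. The seat is a 274×272×30 mm slab whose top surface is at z = 387 mm; four round legs, each 30 mm in diameter, run from the floor (z = 0) to the underside of the seat, each leg's axis is inset half a diameter from the nearest pair of seat edges (so the leg's bounding box is flush with the corner).

B is a spool: two coaxial disc flanges of radius 120 mm and thickness 7 mm, joined by a core cylinder of radius 32 mm and height 89 mm. The lower flange rests on z = 0 and the three cylinders share a vertical axis.

The spool is on top of the stool.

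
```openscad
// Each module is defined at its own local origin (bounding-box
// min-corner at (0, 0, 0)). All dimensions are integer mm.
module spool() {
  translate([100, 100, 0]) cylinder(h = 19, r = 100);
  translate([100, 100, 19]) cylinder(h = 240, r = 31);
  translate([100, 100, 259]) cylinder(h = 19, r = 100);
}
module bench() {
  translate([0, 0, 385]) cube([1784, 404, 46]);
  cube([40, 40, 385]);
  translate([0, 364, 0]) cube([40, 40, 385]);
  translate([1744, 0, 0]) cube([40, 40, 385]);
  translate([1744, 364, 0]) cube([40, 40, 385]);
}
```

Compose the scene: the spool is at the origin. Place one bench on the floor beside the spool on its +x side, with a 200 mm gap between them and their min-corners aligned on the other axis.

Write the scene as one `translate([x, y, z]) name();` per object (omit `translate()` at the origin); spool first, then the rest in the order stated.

spool();
translate([400, 0, 0]) bench();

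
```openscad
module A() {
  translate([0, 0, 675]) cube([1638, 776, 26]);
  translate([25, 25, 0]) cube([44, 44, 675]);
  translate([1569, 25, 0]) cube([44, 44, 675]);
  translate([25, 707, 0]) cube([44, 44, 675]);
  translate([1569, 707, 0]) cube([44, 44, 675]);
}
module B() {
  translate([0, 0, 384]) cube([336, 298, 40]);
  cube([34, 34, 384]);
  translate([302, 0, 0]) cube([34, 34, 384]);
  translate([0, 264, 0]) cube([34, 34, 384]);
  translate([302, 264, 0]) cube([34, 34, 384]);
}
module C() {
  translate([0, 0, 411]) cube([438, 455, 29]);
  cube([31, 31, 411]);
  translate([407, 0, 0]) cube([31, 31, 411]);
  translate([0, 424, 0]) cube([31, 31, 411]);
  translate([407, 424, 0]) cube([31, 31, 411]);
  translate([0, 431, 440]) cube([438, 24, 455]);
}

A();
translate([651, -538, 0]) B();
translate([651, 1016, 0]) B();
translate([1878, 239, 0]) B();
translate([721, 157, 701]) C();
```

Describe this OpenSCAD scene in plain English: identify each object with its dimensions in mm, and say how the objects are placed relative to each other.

A is a table: top 1638 mm (x) × 776 mm (y), 26 mm thick, upper face at z = 701 mm, on four 44×44 mm square legs, each inset 25 mm from the nearest pair of top edges, running from z = 0 to the bottom of the top.

B is a four-legged stool. The seat is 336×298 mm, 40 mm thick, top at z = 424 mm. It stands on four square legs, each 34×34 mm in cross-section, from z = 0 to the seat underside, each flush with a corner of the seat.

C is a chair. The seat is a 438×455×29 mm slab with its top at z = 440 mm, on four 31×31 mm corner legs (flush with the seat edges, standing on z = 0). A flat backrest 24 mm thick, 455 mm tall, spans the full seat width and rises from the seat top along its +y edge, rear face flush with the rear of the seat.

Three stools sit around the table at the −y, +y, +x sides. The chair is on top of the table.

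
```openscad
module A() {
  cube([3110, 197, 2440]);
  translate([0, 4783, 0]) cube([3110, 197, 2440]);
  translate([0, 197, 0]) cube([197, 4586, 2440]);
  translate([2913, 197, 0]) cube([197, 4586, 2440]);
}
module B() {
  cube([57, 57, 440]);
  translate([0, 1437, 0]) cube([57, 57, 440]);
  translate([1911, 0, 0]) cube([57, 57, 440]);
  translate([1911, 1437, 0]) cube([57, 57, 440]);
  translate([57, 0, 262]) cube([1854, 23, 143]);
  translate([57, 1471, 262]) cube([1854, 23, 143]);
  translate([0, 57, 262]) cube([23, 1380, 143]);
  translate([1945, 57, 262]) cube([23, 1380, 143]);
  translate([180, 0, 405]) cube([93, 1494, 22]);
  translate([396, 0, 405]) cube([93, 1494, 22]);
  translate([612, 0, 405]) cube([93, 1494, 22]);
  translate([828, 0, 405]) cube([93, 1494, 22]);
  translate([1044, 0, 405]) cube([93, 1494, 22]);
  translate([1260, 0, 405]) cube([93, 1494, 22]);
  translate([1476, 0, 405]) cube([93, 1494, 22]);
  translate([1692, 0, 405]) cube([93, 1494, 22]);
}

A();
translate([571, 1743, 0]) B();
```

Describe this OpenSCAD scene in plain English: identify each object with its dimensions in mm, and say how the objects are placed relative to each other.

A is a box-shaped house frame (walls only): outside footprint 3110×4980 mm, wall height 2440 mm, wall thickness 197 mm. The two y-facing walls run the full x-width; the two x-facing walls fit between the inner faces of the y-facing walls.

B is a bed frame 1968 mm long (x) by 1494 mm wide (y). Four 57×57 mm corner posts, 440 mm tall, at the corners of the footprint. Four rails of 23 mm thickness and 143 mm height run between adjacent posts with their undersides at z = 262 mm, their outer faces flush with the outside of the frame (the two x-running rails run between the posts' inner faces; the two y-running rails run between the posts' inner faces). 8 slats, each 93 mm wide (x) and 22 mm thick, lie across the top of the two x-running rails, running the full 1494 mm width of the frame in y; the slats are evenly spaced along x between the inner faces of the end posts with equal gaps (rounded down to the nearest mm) at the −x end and between each pair — any rounding remainder accumulates at the +x end.

The bed frame sits inside the house frame, centred.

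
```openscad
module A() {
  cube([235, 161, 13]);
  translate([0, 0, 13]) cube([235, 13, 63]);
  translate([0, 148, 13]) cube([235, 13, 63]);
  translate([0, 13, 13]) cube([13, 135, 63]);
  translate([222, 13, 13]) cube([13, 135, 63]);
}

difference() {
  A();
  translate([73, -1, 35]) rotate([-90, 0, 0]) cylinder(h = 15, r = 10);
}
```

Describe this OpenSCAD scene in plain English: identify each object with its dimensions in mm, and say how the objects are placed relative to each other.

A is an open storage box with external size 235×161×76 mm and wall thickness 13 mm (the base is also 13 mm thick). The base covers the whole footprint; the four walls stand on the base, with the y-facing walls full-width and the x-facing walls fitting between their inner faces.

The open box has a circular hole of radius 10 mm through its front wall, centred at (x = 73, z = 35).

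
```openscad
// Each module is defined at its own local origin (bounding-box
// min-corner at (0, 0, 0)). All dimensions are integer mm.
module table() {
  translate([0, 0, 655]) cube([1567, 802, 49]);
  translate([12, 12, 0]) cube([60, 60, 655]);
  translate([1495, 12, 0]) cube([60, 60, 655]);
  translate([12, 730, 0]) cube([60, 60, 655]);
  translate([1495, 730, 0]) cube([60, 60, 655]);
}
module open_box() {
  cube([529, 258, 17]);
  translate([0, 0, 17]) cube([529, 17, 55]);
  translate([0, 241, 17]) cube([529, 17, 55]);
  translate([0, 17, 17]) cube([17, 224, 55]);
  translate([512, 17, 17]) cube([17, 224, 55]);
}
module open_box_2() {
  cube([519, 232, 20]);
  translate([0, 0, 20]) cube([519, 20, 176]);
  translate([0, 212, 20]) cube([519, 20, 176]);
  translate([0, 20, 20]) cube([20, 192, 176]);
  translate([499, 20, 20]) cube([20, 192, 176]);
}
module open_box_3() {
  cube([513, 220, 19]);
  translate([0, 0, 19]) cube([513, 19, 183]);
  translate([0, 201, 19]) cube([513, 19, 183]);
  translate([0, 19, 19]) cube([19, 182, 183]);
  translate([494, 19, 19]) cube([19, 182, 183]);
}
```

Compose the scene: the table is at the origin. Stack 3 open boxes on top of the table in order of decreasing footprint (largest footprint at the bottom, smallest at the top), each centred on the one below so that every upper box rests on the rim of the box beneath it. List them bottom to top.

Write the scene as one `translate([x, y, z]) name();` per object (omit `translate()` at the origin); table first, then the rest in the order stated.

table();
translate([519, 272, 704]) open_box();
translate([524, 285, 776]) open_box_2();
translate([527, 291, 972]) open_box_3();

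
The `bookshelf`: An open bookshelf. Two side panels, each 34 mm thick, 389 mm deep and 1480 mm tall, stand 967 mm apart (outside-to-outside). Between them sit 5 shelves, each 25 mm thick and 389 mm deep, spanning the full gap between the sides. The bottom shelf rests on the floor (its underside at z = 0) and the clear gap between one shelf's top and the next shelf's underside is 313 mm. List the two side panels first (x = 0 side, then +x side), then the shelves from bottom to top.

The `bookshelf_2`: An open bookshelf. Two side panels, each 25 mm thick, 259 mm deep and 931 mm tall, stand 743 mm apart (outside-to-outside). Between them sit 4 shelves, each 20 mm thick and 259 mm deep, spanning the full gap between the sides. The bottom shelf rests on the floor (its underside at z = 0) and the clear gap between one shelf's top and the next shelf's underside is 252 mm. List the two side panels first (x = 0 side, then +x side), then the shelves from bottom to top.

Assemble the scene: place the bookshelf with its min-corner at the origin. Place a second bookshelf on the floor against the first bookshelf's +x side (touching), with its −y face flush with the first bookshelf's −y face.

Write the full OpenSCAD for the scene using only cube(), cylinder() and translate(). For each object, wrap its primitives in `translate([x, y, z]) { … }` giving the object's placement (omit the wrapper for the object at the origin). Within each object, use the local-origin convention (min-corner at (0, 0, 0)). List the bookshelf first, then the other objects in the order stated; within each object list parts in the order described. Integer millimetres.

cube([34, 389, 1480]);
translate([933, 0, 0]) cube([34, 389, 1480]);
translate([34, 0, 0]) cube([899, 389, 25]);
translate([34, 0, 338]) cube([899, 389, 25]);
translate([34, 0, 676]) cube([899, 389, 25]);
translate([34, 0, 1014]) cube([899, 389, 25]);
translate([34, 0, 1352]) cube([899, 389, 25]);
translate([967, 0, 0]) {
  cube([25, 259, 931]);
  translate([718, 0, 0]) cube([25, 259, 931]);
  translate([25, 0, 0]) cube([693, 259, 20]);
  translate([25, 0, 272]) cube([693, 259, 20]);
  translate([25, 0, 544]) cube([693, 259, 20]);
  translate([25, 0, 816]) cube([693, 259, 20]);
}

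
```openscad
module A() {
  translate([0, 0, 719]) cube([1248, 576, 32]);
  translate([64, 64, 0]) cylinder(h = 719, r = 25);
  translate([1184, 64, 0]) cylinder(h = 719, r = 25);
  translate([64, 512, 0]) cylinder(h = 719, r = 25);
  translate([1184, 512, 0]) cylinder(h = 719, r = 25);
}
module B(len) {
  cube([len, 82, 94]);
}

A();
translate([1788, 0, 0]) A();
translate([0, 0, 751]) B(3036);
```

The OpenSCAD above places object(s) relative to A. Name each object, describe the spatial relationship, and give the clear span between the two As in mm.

Second table starts at x = 1788; first ends at x = 1248; clear span = 1788 − 1248 = 540 mm.

A is a table. B is a beam. A beam spans the tops of two tables. The clear span between the two tables is 540 mm.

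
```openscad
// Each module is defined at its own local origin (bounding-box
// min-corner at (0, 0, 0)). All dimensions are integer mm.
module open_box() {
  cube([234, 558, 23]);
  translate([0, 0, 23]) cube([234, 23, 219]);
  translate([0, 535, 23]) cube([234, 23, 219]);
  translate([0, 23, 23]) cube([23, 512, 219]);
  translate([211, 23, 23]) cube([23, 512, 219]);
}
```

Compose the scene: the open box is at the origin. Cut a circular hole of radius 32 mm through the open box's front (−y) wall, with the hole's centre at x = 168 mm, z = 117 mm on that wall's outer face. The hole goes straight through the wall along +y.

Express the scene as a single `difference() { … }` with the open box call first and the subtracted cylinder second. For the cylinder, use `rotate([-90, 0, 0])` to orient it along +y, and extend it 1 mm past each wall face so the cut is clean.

difference() {
  open_box();
  translate([168, -1, 117]) rotate([-90, 0, 0]) cylinder(h = 25, r = 32);
}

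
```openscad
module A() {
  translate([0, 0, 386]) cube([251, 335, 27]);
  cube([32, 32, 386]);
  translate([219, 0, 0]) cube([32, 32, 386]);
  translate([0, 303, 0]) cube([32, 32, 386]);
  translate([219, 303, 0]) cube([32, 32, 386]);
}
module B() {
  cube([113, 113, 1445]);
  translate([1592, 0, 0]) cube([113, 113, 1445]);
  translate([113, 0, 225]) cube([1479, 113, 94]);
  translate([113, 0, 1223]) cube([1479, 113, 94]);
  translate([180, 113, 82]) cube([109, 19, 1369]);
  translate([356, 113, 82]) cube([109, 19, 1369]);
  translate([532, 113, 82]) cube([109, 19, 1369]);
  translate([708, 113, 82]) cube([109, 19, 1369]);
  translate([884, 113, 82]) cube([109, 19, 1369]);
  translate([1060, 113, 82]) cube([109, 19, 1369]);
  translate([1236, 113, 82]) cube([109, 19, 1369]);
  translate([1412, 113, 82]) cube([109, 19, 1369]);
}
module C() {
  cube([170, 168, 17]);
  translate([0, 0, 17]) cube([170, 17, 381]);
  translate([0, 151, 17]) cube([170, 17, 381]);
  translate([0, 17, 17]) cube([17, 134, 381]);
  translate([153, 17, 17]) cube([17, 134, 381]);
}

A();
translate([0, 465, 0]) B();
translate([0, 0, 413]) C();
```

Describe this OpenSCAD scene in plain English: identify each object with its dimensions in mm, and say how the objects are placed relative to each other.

A is a four-legged stool. The seat is a 251×335×27 mm slab whose top surface is at z = 413 mm; four square legs, each 32×32 mm in cross-section, run from the floor (z = 0) to the underside of the seat, each flush with a corner of the seat.

B is a fence section. Two 113×113 mm posts, 1445 mm tall, stand on the floor with a clear span of 1479 mm between their inner faces. Two horizontal rails of 113×94 mm section span the gap between the posts with their undersides at z = 225 mm and z = 1223 mm, flush with the posts' −y face. 8 pickets, each 109 mm wide, 19 mm thick and 1369 mm tall, are fixed to the +y face of the rails with their bottoms at z = 82 mm, evenly spaced across the span with equal gaps (rounded down to the nearest mm) at the −x end and between each pair — any rounding remainder accumulates at the +x end.

C is an open-topped rectangular box: outside dimensions 170×168×398 mm, with a uniform wall and base thickness of 17 mm. The base is a full 170×168 slab on the floor; four walls sit on top of the base. The front and back walls (the −y and +y sides) span the full width; the two side walls fit between them.

The fence section is on the floor beside the stool on its +y side. The open box is on top of the stool.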